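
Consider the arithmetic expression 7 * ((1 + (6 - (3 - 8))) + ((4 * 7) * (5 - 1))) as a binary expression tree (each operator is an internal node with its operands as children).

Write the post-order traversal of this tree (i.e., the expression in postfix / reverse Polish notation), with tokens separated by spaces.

Post-order on an expression tree gives postfix notation: for each operator, emit left operand, right operand, then the operator.

7 1 6 3 8 - - + 4 7 * 5 1 - * + *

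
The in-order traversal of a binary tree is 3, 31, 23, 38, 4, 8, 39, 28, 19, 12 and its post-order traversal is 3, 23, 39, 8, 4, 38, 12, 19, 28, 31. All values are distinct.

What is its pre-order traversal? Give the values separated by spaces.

31 3 28 38 23 4 8 39 19 12

The last element of post-order is the root; it splits in-order into left and right subtrees.
Root 31: left subtree has 1 node {3}, right has 8 {23, 38, 4, 8, 39, 28, 19, 12}.
  Root 28: left subtree has 5 nodes {23, 38, 4, 8, 39}, right has 2 {19, 12}.
    Root 38: left subtree has 1 node {23}, right has 3 {4, 8, 39}.
      Root 4: left subtree has 0 nodes { }, right has 2 {8, 39}.
        Root 8: left subtree has 0 nodes { }, right has 1 {39}.
    Root 19: left subtree has 0 nodes { }, right has 1 {12}.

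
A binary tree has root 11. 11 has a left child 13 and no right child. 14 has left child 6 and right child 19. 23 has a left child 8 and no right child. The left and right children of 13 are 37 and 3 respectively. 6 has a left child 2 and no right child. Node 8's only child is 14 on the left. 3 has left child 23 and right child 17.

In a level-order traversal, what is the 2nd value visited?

13

Level-order visits nodes level by level from the root, left to right within each level.
Level 0: 11
Level 1: 13
Level 2: 37, 3
Level 3: 23, 17
Level 4: 8
Level 5: 14
Level 6: 6, 19
Level 7: 2
Full level-order sequence: 11, 13, 37, 3, 23, 17, 8, 14, 6, 19, 2.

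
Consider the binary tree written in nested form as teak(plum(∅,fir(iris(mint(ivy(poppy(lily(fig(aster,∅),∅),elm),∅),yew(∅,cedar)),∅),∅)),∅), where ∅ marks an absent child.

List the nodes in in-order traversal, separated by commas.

In-order visits the left subtree, then the node, then the right subtree.
At teak: go left to plum.
  At plum: no left child.
  Visit plum.
  At plum: go right to fir.
    At fir: go left to iris.
      At iris: go left to mint.
        At mint: go left to ivy.
          At ivy: go left to poppy.
            At poppy: go left to lily.
              At lily: go left to fig.
                At fig: go left to aster.
                  aster is a leaf — visit aster.
                Visit fig.
                At fig: no right child.
              Visit lily.
              At lily: no right child.
            Visit poppy.
            At poppy: go right to elm.
              elm is a leaf — visit elm.
          Visit ivy.
          At ivy: no right child.
        Visit mint.
        At mint: go right to yew.
          At yew: no left child.
          Visit yew.
          At yew: go right to cedar.
            cedar is a leaf — visit cedar.
      Visit iris.
      At iris: no right child.
    Visit fir.
    At fir: no right child.
Visit teak.
At teak: no right child.

plum, aster, fig, lily, poppy, elm, ivy, mint, yew, cedar, iris, fir, teak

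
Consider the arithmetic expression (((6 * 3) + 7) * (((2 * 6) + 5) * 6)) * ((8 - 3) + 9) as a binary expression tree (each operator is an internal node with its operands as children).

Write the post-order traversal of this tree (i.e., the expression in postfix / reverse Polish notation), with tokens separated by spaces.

6 3 * 7 + 2 6 * 5 + 6 * * 8 3 - 9 + *

Post-order on an expression tree gives postfix notation: for each operator, emit left operand, right operand, then the operator.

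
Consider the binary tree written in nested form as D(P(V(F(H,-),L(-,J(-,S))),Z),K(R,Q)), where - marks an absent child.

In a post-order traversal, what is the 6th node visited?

V

Post-order visits the left subtree, then the right subtree, then the node.
At D: go left to P.
  At P: go left to V.
    At V: go left to F.
      At F: go left to H.
        H is a leaf — visit H.
      At F: no right child.
      Visit F.
    At V: go right to L.
      At L: no left child.
      At L: go right to J.
        At J: no left child.
        At J: go right to S.
          S is a leaf — visit S.
        Visit J.
      Visit L.
    Visit V.
  At P: go right to Z.
    Z is a leaf — visit Z.
  Visit P.
At D: go right to K.
  At K: go left to R.
    R is a leaf — visit R.
  At K: go right to Q.
    Q is a leaf — visit Q.
  Visit K.
Visit D.
Full post-order sequence: H, F, S, J, L, V, Z, P, R, Q, K, D.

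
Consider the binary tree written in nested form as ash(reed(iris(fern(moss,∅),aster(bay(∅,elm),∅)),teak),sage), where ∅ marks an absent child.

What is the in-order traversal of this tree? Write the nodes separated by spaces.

In-order visits the left subtree, then the node, then the right subtree.
At ash: go left to reed.
  At reed: go left to iris.
    At iris: go left to fern.
      At fern: go left to moss.
        moss is a leaf — visit moss.
      Visit fern.
      At fern: no right child.
    Visit iris.
    At iris: go right to aster.
      At aster: go left to bay.
        At bay: no left child.
        Visit bay.
        At bay: go right to elm.
          elm is a leaf — visit elm.
      Visit aster.
      At aster: no right child.
  Visit reed.
  At reed: go right to teak.
    teak is a leaf — visit teak.
Visit ash.
At ash: go right to sage.
  sage is a leaf — visit sage.

moss fern iris bay elm aster reed teak ash sage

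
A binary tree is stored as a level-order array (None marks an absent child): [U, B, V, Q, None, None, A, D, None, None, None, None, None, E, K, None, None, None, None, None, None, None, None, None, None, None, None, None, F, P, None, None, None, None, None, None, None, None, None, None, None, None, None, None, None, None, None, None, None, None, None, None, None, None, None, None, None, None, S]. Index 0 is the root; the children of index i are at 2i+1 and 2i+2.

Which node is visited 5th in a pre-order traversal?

Pre-order visits the node, then its left subtree, then its right subtree.
Visit U.
At U: go left to B.
  Visit B.
  At B: go left to Q.
    Visit Q.
    At Q: go left to D.
      D is a leaf — visit D.
    At Q: no right child.
  At B: no right child.
At U: go right to V.
  Visit V.
  At V: no left child.
  At V: go right to A.
    Visit A.
    At A: go left to E.
      Visit E.
      At E: no left child.
      At E: go right to F.
        Visit F.
        At F: no left child.
        At F: go right to S.
          S is a leaf — visit S.
    At A: go right to K.
      Visit K.
      At K: go left to P.
        P is a leaf — visit P.
      At K: no right child.
Full pre-order sequence: U, B, Q, D, V, A, E, F, S, K, P.

V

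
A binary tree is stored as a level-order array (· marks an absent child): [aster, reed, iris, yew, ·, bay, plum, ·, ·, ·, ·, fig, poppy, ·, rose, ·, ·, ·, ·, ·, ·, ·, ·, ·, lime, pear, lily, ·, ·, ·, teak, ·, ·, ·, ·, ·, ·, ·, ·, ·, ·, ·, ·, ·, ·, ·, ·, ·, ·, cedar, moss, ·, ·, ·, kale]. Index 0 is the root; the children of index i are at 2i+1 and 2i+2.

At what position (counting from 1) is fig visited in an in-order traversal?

In-order visits the left subtree, then the node, then the right subtree.
At aster: go left to reed.
  At reed: go left to yew.
    yew is a leaf — visit yew.
  Visit reed.
  At reed: no right child.
Visit aster.
At aster: go right to iris.
  At iris: go left to bay.
    At bay: go left to fig.
      At fig: no left child.
      Visit fig.
      At fig: go right to lime.
        At lime: go left to cedar.
          cedar is a leaf — visit cedar.
        Visit lime.
        At lime: go right to moss.
          moss is a leaf — visit moss.
    Visit bay.
    At bay: go right to poppy.
      At poppy: go left to pear.
        pear is a leaf — visit pear.
      Visit poppy.
      At poppy: go right to lily.
        At lily: no left child.
        Visit lily.
        At lily: go right to kale.
          kale is a leaf — visit kale.
  Visit iris.
  At iris: go right to plum.
    At plum: no left child.
    Visit plum.
    At plum: go right to rose.
      At rose: no left child.
      Visit rose.
      At rose: go right to teak.
        teak is a leaf — visit teak.
Full in-order sequence: yew, reed, aster, fig, cedar, lime, moss, bay, pear, poppy, lily, kale, iris, plum, rose, teak.

4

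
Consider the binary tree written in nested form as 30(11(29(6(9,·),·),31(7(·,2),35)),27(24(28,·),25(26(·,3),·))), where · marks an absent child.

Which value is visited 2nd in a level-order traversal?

Level-order visits nodes level by level from the root, left to right within each level.
Level 0: 30
Level 1: 11, 27
Level 2: 29, 31, 24, 25
Level 3: 6, 7, 35, 28, 26
Level 4: 9, 2, 3
Full level-order sequence: 30, 11, 27, 29, 31, 24, 25, 6, 7, 35, 28, 26, 9, 2, 3.

11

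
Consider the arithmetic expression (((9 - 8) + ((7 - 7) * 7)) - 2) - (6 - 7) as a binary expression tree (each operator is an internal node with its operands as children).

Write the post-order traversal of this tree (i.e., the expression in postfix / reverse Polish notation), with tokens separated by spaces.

Post-order on an expression tree gives postfix notation: for each operator, emit left operand, right operand, then the operator.

9 8 - 7 7 - 7 * + 2 - 6 7 - -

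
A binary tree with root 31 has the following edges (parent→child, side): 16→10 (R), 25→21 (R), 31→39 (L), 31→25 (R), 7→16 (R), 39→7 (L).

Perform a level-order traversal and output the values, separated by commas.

Level-order visits nodes level by level from the root, left to right within each level.
Level 0: 31
Level 1: 39, 25
Level 2: 7, 21
Level 3: 16
Level 4: 10

31, 39, 25, 7, 21, 16, 10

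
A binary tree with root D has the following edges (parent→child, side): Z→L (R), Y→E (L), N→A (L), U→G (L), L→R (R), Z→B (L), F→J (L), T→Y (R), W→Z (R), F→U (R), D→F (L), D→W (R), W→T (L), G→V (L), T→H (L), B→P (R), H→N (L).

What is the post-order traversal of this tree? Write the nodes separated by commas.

Post-order visits the left subtree, then the right subtree, then the node.
At D: go left to F.
  At F: go left to J.
    J is a leaf — visit J.
  At F: go right to U.
    At U: go left to G.
      At G: go left to V.
        V is a leaf — visit V.
      At G: no right child.
      Visit G.
    At U: no right child.
    Visit U.
  Visit F.
At D: go right to W.
  At W: go left to T.
    At T: go left to H.
      At H: go left to N.
        At N: go left to A.
          A is a leaf — visit A.
        At N: no right child.
        Visit N.
      At H: no right child.
      Visit H.
    At T: go right to Y.
      At Y: go left to E.
        E is a leaf — visit E.
      At Y: no right child.
      Visit Y.
    Visit T.
  At W: go right to Z.
    At Z: go left to B.
      At B: no left child.
      At B: go right to P.
        P is a leaf — visit P.
      Visit B.
    At Z: go right to L.
      At L: no left child.
      At L: go right to R.
        R is a leaf — visit R.
      Visit L.
    Visit Z.
  Visit W.
Visit D.

J, V, G, U, F, A, N, H, E, Y, T, P, B, R, L, Z, W, D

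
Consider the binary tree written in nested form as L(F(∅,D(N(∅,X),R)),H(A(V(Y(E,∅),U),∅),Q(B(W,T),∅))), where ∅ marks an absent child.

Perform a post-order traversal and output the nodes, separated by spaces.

X N R D F E Y U V A W T B Q H L

Post-order visits the left subtree, then the right subtree, then the node.
At L: go left to F.
  At F: no left child.
  At F: go right to D.
    At D: go left to N.
      At N: no left child.
      At N: go right to X.
        X is a leaf — visit X.
      Visit N.
    At D: go right to R.
      R is a leaf — visit R.
    Visit D.
  Visit F.
At L: go right to H.
  At H: go left to A.
    At A: go left to V.
      At V: go left to Y.
        At Y: go left to E.
          E is a leaf — visit E.
        At Y: no right child.
        Visit Y.
      At V: go right to U.
        U is a leaf — visit U.
      Visit V.
    At A: no right child.
    Visit A.
  At H: go right to Q.
    At Q: go left to B.
      At B: go left to W.
        W is a leaf — visit W.
      At B: go right to T.
        T is a leaf — visit T.
      Visit B.
    At Q: no right child.
    Visit Q.
  Visit H.
Visit L.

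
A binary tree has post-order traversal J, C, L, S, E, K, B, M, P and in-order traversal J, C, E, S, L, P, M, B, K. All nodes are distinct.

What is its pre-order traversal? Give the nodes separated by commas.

P, E, C, J, S, L, M, B, K

The last element of post-order is the root; it splits in-order into left and right subtrees.
Root P: left subtree has 5 nodes {J, C, E, S, L}, right has 3 {M, B, K}.
  Root E: left subtree has 2 nodes {J, C}, right has 2 {S, L}.
    Root C: left subtree has 1 node {J}, right has 0 { }.
    Root S: left subtree has 0 nodes { }, right has 1 {L}.
  Root M: left subtree has 0 nodes { }, right has 2 {B, K}.
    Root B: left subtree has 0 nodes { }, right has 1 {K}.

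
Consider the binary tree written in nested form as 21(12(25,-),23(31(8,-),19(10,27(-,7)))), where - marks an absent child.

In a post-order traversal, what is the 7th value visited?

27

Post-order visits the left subtree, then the right subtree, then the node.
At 21: go left to 12.
  At 12: go left to 25.
    25 is a leaf — visit 25.
  At 12: no right child.
  Visit 12.
At 21: go right to 23.
  At 23: go left to 31.
    At 31: go left to 8.
      8 is a leaf — visit 8.
    At 31: no right child.
    Visit 31.
  At 23: go right to 19.
    At 19: go left to 10.
      10 is a leaf — visit 10.
    At 19: go right to 27.
      At 27: no left child.
      At 27: go right to 7.
        7 is a leaf — visit 7.
      Visit 27.
    Visit 19.
  Visit 23.
Visit 21.
Full post-order sequence: 25, 12, 8, 31, 10, 7, 27, 19, 23, 21.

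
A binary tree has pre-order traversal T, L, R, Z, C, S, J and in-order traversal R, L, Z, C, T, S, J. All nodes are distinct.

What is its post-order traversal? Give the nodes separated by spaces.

The first element of pre-order is the root; it splits in-order into left and right subtrees.
Root T: left subtree has 4 nodes {R, L, Z, C}, right has 2 {S, J}.
  Root L: left subtree has 1 node {R}, right has 2 {Z, C}.
    Root Z: left subtree has 0 nodes { }, right has 1 {C}.
  Root S: left subtree has 0 nodes { }, right has 1 {J}.

R C Z L J S T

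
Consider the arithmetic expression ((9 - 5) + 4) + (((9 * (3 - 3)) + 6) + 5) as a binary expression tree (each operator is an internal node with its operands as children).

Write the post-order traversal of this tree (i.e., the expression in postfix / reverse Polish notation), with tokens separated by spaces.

Post-order on an expression tree gives postfix notation: for each operator, emit left operand, right operand, then the operator.

9 5 - 4 + 9 3 3 - * 6 + 5 + +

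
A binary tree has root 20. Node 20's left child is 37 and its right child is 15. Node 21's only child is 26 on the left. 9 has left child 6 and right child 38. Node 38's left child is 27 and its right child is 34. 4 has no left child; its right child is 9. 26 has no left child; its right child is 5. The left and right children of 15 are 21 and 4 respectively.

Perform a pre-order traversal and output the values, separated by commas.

Pre-order visits the node, then its left subtree, then its right subtree.
Visit 20.
At 20: go left to 37.
  37 is a leaf — visit 37.
At 20: go right to 15.
  Visit 15.
  At 15: go left to 21.
    Visit 21.
    At 21: go left to 26.
      Visit 26.
      At 26: no left child.
      At 26: go right to 5.
        5 is a leaf — visit 5.
    At 21: no right child.
  At 15: go right to 4.
    Visit 4.
    At 4: no left child.
    At 4: go right to 9.
      Visit 9.
      At 9: go left to 6.
        6 is a leaf — visit 6.
      At 9: go right to 38.
        Visit 38.
        At 38: go left to 27.
          27 is a leaf — visit 27.
        At 38: go right to 34.
          34 is a leaf — visit 34.

20, 37, 15, 21, 26, 5, 4, 9, 6, 38, 27, 34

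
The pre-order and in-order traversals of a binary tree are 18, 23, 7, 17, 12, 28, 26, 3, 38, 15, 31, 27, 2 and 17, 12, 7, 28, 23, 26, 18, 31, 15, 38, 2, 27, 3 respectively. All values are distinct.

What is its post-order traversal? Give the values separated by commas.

12, 17, 28, 7, 26, 23, 31, 15, 2, 27, 38, 3, 18

The first element of pre-order is the root; it splits in-order into left and right subtrees.
Root 18: left subtree has 6 nodes {17, 12, 7, 28, 23, 26}, right has 6 {31, 15, 38, 2, 27, 3}.
  Root 23: left subtree has 4 nodes {17, 12, 7, 28}, right has 1 {26}.
    Root 7: left subtree has 2 nodes {17, 12}, right has 1 {28}.
      Root 17: left subtree has 0 nodes { }, right has 1 {12}.
  Root 3: left subtree has 5 nodes {31, 15, 38, 2, 27}, right has 0 { }.
    Root 38: left subtree has 2 nodes {31, 15}, right has 2 {2, 27}.
      Root 15: left subtree has 1 node {31}, right has 0 { }.
      Root 27: left subtree has 1 node {2}, right has 0 { }.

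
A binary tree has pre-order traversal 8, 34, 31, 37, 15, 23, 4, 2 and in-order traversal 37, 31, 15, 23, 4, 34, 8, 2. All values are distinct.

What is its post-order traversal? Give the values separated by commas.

37, 4, 23, 15, 31, 34, 2, 8

The first element of pre-order is the root; it splits in-order into left and right subtrees.
Root 8: left subtree has 6 nodes {37, 31, 15, 23, 4, 34}, right has 1 {2}.
  Root 34: left subtree has 5 nodes {37, 31, 15, 23, 4}, right has 0 { }.
    Root 31: left subtree has 1 node {37}, right has 3 {15, 23, 4}.
      Root 15: left subtree has 0 nodes { }, right has 2 {23, 4}.
        Root 23: left subtree has 0 nodes { }, right has 1 {4}.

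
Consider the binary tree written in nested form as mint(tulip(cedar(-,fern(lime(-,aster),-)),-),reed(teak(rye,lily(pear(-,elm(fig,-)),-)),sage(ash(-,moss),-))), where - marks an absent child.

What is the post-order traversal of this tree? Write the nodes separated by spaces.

aster lime fern cedar tulip rye fig elm pear lily teak moss ash sage reed mint

Post-order visits the left subtree, then the right subtree, then the node.
At mint: go left to tulip.
  At tulip: go left to cedar.
    At cedar: no left child.
    At cedar: go right to fern.
      At fern: go left to lime.
        At lime: no left child.
        At lime: go right to aster.
          aster is a leaf — visit aster.
        Visit lime.
      At fern: no right child.
      Visit fern.
    Visit cedar.
  At tulip: no right child.
  Visit tulip.
At mint: go right to reed.
  At reed: go left to teak.
    At teak: go left to rye.
      rye is a leaf — visit rye.
    At teak: go right to lily.
      At lily: go left to pear.
        At pear: no left child.
        At pear: go right to elm.
          At elm: go left to fig.
            fig is a leaf — visit fig.
          At elm: no right child.
          Visit elm.
        Visit pear.
      At lily: no right child.
      Visit lily.
    Visit teak.
  At reed: go right to sage.
    At sage: go left to ash.
      At ash: no left child.
      At ash: go right to moss.
        moss is a leaf — visit moss.
      Visit ash.
    At sage: no right child.
    Visit sage.
  Visit reed.
Visit mint.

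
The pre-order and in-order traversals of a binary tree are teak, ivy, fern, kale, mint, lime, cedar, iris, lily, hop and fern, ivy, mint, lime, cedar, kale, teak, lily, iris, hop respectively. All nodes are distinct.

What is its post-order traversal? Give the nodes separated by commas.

The first element of pre-order is the root; it splits in-order into left and right subtrees.
Root teak: left subtree has 6 nodes {fern, ivy, mint, lime, cedar, kale}, right has 3 {lily, iris, hop}.
  Root ivy: left subtree has 1 node {fern}, right has 4 {mint, lime, cedar, kale}.
    Root kale: left subtree has 3 nodes {mint, lime, cedar}, right has 0 { }.
      Root mint: left subtree has 0 nodes { }, right has 2 {lime, cedar}.
        Root lime: left subtree has 0 nodes { }, right has 1 {cedar}.
  Root iris: left subtree has 1 node {lily}, right has 1 {hop}.

fern, cedar, lime, mint, kale, ivy, lily, hop, iris, teak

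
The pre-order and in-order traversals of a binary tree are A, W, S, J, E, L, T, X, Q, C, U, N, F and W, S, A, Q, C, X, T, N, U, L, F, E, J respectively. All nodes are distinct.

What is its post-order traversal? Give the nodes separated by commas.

S, W, C, Q, X, N, U, T, F, L, E, J, A

The first element of pre-order is the root; it splits in-order into left and right subtrees.
Root A: left subtree has 2 nodes {W, S}, right has 10 {Q, C, X, T, N, U, L, F, E, J}.
  Root W: left subtree has 0 nodes { }, right has 1 {S}.
  Root J: left subtree has 9 nodes {Q, C, X, T, N, U, L, F, E}, right has 0 { }.
    Root E: left subtree has 8 nodes {Q, C, X, T, N, U, L, F}, right has 0 { }.
      Root L: left subtree has 6 nodes {Q, C, X, T, N, U}, right has 1 {F}.
        Root T: left subtree has 3 nodes {Q, C, X}, right has 2 {N, U}.
          Root X: left subtree has 2 nodes {Q, C}, right has 0 { }.
            Root Q: left subtree has 0 nodes { }, right has 1 {C}.
          Root U: left subtree has 1 node {N}, right has 0 { }.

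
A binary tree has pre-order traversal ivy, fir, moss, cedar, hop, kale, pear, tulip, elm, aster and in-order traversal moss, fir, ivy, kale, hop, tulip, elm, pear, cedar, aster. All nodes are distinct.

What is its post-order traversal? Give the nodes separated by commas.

The first element of pre-order is the root; it splits in-order into left and right subtrees.
Root ivy: left subtree has 2 nodes {moss, fir}, right has 7 {kale, hop, tulip, elm, pear, cedar, aster}.
  Root fir: left subtree has 1 node {moss}, right has 0 { }.
  Root cedar: left subtree has 5 nodes {kale, hop, tulip, elm, pear}, right has 1 {aster}.
    Root hop: left subtree has 1 node {kale}, right has 3 {tulip, elm, pear}.
      Root pear: left subtree has 2 nodes {tulip, elm}, right has 0 { }.
        Root tulip: left subtree has 0 nodes { }, right has 1 {elm}.

moss, fir, kale, elm, tulip, pear, hop, aster, cedar, ivy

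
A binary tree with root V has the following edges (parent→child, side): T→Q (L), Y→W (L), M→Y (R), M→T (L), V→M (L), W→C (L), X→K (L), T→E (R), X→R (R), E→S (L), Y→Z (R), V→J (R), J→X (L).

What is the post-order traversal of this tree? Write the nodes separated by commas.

Post-order visits the left subtree, then the right subtree, then the node.
At V: go left to M.
  At M: go left to T.
    At T: go left to Q.
      Q is a leaf — visit Q.
    At T: go right to E.
      At E: go left to S.
        S is a leaf — visit S.
      At E: no right child.
      Visit E.
    Visit T.
  At M: go right to Y.
    At Y: go left to W.
      At W: go left to C.
        C is a leaf — visit C.
      At W: no right child.
      Visit W.
    At Y: go right to Z.
      Z is a leaf — visit Z.
    Visit Y.
  Visit M.
At V: go right to J.
  At J: go left to X.
    At X: go left to K.
      K is a leaf — visit K.
    At X: go right to R.
      R is a leaf — visit R.
    Visit X.
  At J: no right child.
  Visit J.
Visit V.

Q, S, E, T, C, W, Z, Y, M, K, R, X, J, V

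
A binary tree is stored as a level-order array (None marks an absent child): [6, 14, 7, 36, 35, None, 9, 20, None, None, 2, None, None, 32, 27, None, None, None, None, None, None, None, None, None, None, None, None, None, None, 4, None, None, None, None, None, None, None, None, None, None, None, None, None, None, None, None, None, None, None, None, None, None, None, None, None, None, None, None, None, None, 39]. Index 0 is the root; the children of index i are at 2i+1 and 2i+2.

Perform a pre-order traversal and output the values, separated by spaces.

Pre-order visits the node, then its left subtree, then its right subtree.
Visit 6.
At 6: go left to 14.
  Visit 14.
  At 14: go left to 36.
    Visit 36.
    At 36: go left to 20.
      20 is a leaf — visit 20.
    At 36: no right child.
  At 14: go right to 35.
    Visit 35.
    At 35: no left child.
    At 35: go right to 2.
      2 is a leaf — visit 2.
At 6: go right to 7.
  Visit 7.
  At 7: no left child.
  At 7: go right to 9.
    Visit 9.
    At 9: go left to 32.
      32 is a leaf — visit 32.
    At 9: go right to 27.
      Visit 27.
      At 27: go left to 4.
        Visit 4.
        At 4: no left child.
        At 4: go right to 39.
          39 is a leaf — visit 39.
      At 27: no right child.

6 14 36 20 35 2 7 9 32 27 4 39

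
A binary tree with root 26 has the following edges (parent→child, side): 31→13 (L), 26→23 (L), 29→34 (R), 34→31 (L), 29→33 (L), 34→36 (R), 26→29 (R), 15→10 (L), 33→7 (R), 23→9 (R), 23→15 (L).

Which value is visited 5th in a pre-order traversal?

9

Pre-order visits the node, then its left subtree, then its right subtree.
Visit 26.
At 26: go left to 23.
  Visit 23.
  At 23: go left to 15.
    Visit 15.
    At 15: go left to 10.
      10 is a leaf — visit 10.
    At 15: no right child.
  At 23: go right to 9.
    9 is a leaf — visit 9.
At 26: go right to 29.
  Visit 29.
  At 29: go left to 33.
    Visit 33.
    At 33: no left child.
    At 33: go right to 7.
      7 is a leaf — visit 7.
  At 29: go right to 34.
    Visit 34.
    At 34: go left to 31.
      Visit 31.
      At 31: go left to 13.
        13 is a leaf — visit 13.
      At 31: no right child.
    At 34: go right to 36.
      36 is a leaf — visit 36.
Full pre-order sequence: 26, 23, 15, 10, 9, 29, 33, 7, 34, 31, 13, 36.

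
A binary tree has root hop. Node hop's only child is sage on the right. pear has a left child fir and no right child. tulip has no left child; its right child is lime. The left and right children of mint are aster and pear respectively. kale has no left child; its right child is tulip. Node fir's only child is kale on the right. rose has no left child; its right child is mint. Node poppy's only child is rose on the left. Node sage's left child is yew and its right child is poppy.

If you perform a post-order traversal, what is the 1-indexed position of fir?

Post-order visits the left subtree, then the right subtree, then the node.
At hop: no left child.
At hop: go right to sage.
  At sage: go left to yew.
    yew is a leaf — visit yew.
  At sage: go right to poppy.
    At poppy: go left to rose.
      At rose: no left child.
      At rose: go right to mint.
        At mint: go left to aster.
          aster is a leaf — visit aster.
        At mint: go right to pear.
          At pear: go left to fir.
            At fir: no left child.
            At fir: go right to kale.
              At kale: no left child.
              At kale: go right to tulip.
                At tulip: no left child.
                At tulip: go right to lime.
                  lime is a leaf — visit lime.
                Visit tulip.
              Visit kale.
            Visit fir.
          At pear: no right child.
          Visit pear.
        Visit mint.
      Visit rose.
    At poppy: no right child.
    Visit poppy.
  Visit sage.
Visit hop.
Full post-order sequence: yew, aster, lime, tulip, kale, fir, pear, mint, rose, poppy, sage, hop.

6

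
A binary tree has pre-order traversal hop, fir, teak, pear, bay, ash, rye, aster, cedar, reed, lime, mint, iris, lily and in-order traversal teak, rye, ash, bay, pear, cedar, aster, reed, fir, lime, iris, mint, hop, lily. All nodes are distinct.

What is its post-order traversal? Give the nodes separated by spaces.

rye ash bay cedar reed aster pear teak iris mint lime fir lily hop

The first element of pre-order is the root; it splits in-order into left and right subtrees.
Root hop: left subtree has 12 nodes {teak, rye, ash, bay, pear, cedar, aster, reed, fir, lime, iris, mint}, right has 1 {lily}.
  Root fir: left subtree has 8 nodes {teak, rye, ash, bay, pear, cedar, aster, reed}, right has 3 {lime, iris, mint}.
    Root teak: left subtree has 0 nodes { }, right has 7 {rye, ash, bay, pear, cedar, aster, reed}.
      Root pear: left subtree has 3 nodes {rye, ash, bay}, right has 3 {cedar, aster, reed}.
        Root bay: left subtree has 2 nodes {rye, ash}, right has 0 { }.
          Root ash: left subtree has 1 node {rye}, right has 0 { }.
        Root aster: left subtree has 1 node {cedar}, right has 1 {reed}.
    Root lime: left subtree has 0 nodes { }, right has 2 {iris, mint}.
      Root mint: left subtree has 1 node {iris}, right has 0 { }.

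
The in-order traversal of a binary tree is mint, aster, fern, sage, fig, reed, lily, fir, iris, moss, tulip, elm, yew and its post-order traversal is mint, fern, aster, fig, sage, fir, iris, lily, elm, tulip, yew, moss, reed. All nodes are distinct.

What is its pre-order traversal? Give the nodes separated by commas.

The last element of post-order is the root; it splits in-order into left and right subtrees.
Root reed: left subtree has 5 nodes {mint, aster, fern, sage, fig}, right has 7 {lily, fir, iris, moss, tulip, elm, yew}.
  Root sage: left subtree has 3 nodes {mint, aster, fern}, right has 1 {fig}.
    Root aster: left subtree has 1 node {mint}, right has 1 {fern}.
  Root moss: left subtree has 3 nodes {lily, fir, iris}, right has 3 {tulip, elm, yew}.
    Root lily: left subtree has 0 nodes { }, right has 2 {fir, iris}.
      Root iris: left subtree has 1 node {fir}, right has 0 { }.
    Root yew: left subtree has 2 nodes {tulip, elm}, right has 0 { }.
      Root tulip: left subtree has 0 nodes { }, right has 1 {elm}.

reed, sage, aster, mint, fern, fig, moss, lily, iris, fir, yew, tulip, elm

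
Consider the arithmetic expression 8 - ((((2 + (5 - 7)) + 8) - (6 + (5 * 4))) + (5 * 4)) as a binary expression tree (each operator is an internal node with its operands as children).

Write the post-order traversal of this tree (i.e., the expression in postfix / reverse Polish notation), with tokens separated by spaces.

8 2 5 7 - + 8 + 6 5 4 * + - 5 4 * + -

Post-order on an expression tree gives postfix notation: for each operator, emit left operand, right operand, then the operator.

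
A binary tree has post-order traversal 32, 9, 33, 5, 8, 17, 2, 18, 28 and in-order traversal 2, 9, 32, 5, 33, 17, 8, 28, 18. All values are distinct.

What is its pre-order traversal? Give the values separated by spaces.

28 2 17 5 9 32 33 8 18

The last element of post-order is the root; it splits in-order into left and right subtrees.
Root 28: left subtree has 7 nodes {2, 9, 32, 5, 33, 17, 8}, right has 1 {18}.
  Root 2: left subtree has 0 nodes { }, right has 6 {9, 32, 5, 33, 17, 8}.
    Root 17: left subtree has 4 nodes {9, 32, 5, 33}, right has 1 {8}.
      Root 5: left subtree has 2 nodes {9, 32}, right has 1 {33}.
        Root 9: left subtree has 0 nodes { }, right has 1 {32}.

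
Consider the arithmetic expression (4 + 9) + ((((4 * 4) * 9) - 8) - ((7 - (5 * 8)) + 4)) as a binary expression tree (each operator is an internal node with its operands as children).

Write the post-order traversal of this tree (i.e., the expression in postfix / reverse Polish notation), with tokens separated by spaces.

4 9 + 4 4 * 9 * 8 - 7 5 8 * - 4 + - +

Post-order on an expression tree gives postfix notation: for each operator, emit left operand, right operand, then the operator.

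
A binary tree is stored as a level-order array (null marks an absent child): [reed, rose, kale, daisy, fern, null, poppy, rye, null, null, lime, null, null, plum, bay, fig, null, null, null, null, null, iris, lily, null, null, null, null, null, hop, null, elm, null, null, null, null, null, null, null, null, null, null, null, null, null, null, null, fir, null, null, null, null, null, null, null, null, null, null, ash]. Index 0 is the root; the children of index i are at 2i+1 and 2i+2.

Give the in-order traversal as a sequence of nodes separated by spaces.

In-order visits the left subtree, then the node, then the right subtree.
At reed: go left to rose.
  At rose: go left to daisy.
    At daisy: go left to rye.
      At rye: go left to fig.
        fig is a leaf — visit fig.
      Visit rye.
      At rye: no right child.
    Visit daisy.
    At daisy: no right child.
  Visit rose.
  At rose: go right to fern.
    At fern: no left child.
    Visit fern.
    At fern: go right to lime.
      At lime: go left to iris.
        iris is a leaf — visit iris.
      Visit lime.
      At lime: go right to lily.
        At lily: no left child.
        Visit lily.
        At lily: go right to fir.
          fir is a leaf — visit fir.
Visit reed.
At reed: go right to kale.
  At kale: no left child.
  Visit kale.
  At kale: go right to poppy.
    At poppy: go left to plum.
      At plum: no left child.
      Visit plum.
      At plum: go right to hop.
        At hop: go left to ash.
          ash is a leaf — visit ash.
        Visit hop.
        At hop: no right child.
    Visit poppy.
    At poppy: go right to bay.
      At bay: no left child.
      Visit bay.
      At bay: go right to elm.
        elm is a leaf — visit elm.

fig rye daisy rose fern iris lime lily fir reed kale plum ash hop poppy bay elm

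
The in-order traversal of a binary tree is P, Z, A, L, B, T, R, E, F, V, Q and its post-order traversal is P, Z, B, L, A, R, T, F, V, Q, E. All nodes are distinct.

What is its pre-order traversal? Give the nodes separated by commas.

E, T, A, Z, P, L, B, R, Q, V, F

The last element of post-order is the root; it splits in-order into left and right subtrees.
Root E: left subtree has 7 nodes {P, Z, A, L, B, T, R}, right has 3 {F, V, Q}.
  Root T: left subtree has 5 nodes {P, Z, A, L, B}, right has 1 {R}.
    Root A: left subtree has 2 nodes {P, Z}, right has 2 {L, B}.
      Root Z: left subtree has 1 node {P}, right has 0 { }.
      Root L: left subtree has 0 nodes { }, right has 1 {B}.
  Root Q: left subtree has 2 nodes {F, V}, right has 0 { }.
    Root V: left subtree has 1 node {F}, right has 0 { }.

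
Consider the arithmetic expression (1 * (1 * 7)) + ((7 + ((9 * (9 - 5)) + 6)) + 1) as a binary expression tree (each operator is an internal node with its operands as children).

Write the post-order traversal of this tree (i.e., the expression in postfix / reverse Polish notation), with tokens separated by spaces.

1 1 7 * * 7 9 9 5 - * 6 + + 1 + +

Post-order on an expression tree gives postfix notation: for each operator, emit left operand, right operand, then the operator.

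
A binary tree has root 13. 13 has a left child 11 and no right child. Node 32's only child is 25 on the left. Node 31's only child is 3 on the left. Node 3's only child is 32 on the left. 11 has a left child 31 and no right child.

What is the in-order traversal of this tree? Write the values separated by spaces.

In-order visits the left subtree, then the node, then the right subtree.
At 13: go left to 11.
  At 11: go left to 31.
    At 31: go left to 3.
      At 3: go left to 32.
        At 32: go left to 25.
          25 is a leaf — visit 25.
        Visit 32.
        At 32: no right child.
      Visit 3.
      At 3: no right child.
    Visit 31.
    At 31: no right child.
  Visit 11.
  At 11: no right child.
Visit 13.
At 13: no right child.

25 32 3 31 11 13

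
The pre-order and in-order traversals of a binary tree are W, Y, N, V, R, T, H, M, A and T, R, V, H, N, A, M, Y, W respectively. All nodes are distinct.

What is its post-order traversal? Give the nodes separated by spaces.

The first element of pre-order is the root; it splits in-order into left and right subtrees.
Root W: left subtree has 8 nodes {T, R, V, H, N, A, M, Y}, right has 0 { }.
  Root Y: left subtree has 7 nodes {T, R, V, H, N, A, M}, right has 0 { }.
    Root N: left subtree has 4 nodes {T, R, V, H}, right has 2 {A, M}.
      Root V: left subtree has 2 nodes {T, R}, right has 1 {H}.
        Root R: left subtree has 1 node {T}, right has 0 { }.
      Root M: left subtree has 1 node {A}, right has 0 { }.

T R H V A M N Y W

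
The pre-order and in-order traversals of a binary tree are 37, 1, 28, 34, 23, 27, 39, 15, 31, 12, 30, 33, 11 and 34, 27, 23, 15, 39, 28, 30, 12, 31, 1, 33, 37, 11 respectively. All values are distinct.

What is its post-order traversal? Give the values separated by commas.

The first element of pre-order is the root; it splits in-order into left and right subtrees.
Root 37: left subtree has 11 nodes {34, 27, 23, 15, 39, 28, 30, 12, 31, 1, 33}, right has 1 {11}.
  Root 1: left subtree has 9 nodes {34, 27, 23, 15, 39, 28, 30, 12, 31}, right has 1 {33}.
    Root 28: left subtree has 5 nodes {34, 27, 23, 15, 39}, right has 3 {30, 12, 31}.
      Root 34: left subtree has 0 nodes { }, right has 4 {27, 23, 15, 39}.
        Root 23: left subtree has 1 node {27}, right has 2 {15, 39}.
          Root 39: left subtree has 1 node {15}, right has 0 { }.
      Root 31: left subtree has 2 nodes {30, 12}, right has 0 { }.
        Root 12: left subtree has 1 node {30}, right has 0 { }.

27, 15, 39, 23, 34, 30, 12, 31, 28, 33, 1, 11, 37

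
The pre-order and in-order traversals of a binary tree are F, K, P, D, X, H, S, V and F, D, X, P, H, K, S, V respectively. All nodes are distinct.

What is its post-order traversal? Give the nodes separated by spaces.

X D H P V S K F

The first element of pre-order is the root; it splits in-order into left and right subtrees.
Root F: left subtree has 0 nodes { }, right has 7 {D, X, P, H, K, S, V}.
  Root K: left subtree has 4 nodes {D, X, P, H}, right has 2 {S, V}.
    Root P: left subtree has 2 nodes {D, X}, right has 1 {H}.
      Root D: left subtree has 0 nodes { }, right has 1 {X}.
    Root S: left subtree has 0 nodes { }, right has 1 {V}.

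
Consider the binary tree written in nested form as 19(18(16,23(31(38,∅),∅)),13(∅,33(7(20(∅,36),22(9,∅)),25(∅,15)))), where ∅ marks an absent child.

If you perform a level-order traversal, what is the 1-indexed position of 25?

Level-order visits nodes level by level from the root, left to right within each level.
Level 0: 19
Level 1: 18, 13
Level 2: 16, 23, 33
Level 3: 31, 7, 25
Level 4: 38, 20, 22, 15
Level 5: 36, 9
Full level-order sequence: 19, 18, 13, 16, 23, 33, 31, 7, 25, 38, 20, 22, 15, 36, 9.

9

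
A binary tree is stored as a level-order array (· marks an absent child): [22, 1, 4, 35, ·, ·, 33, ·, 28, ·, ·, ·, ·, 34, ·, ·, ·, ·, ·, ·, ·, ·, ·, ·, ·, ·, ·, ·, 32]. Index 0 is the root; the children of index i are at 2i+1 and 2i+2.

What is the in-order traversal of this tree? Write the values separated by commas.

In-order visits the left subtree, then the node, then the right subtree.
At 22: go left to 1.
  At 1: go left to 35.
    At 35: no left child.
    Visit 35.
    At 35: go right to 28.
      28 is a leaf — visit 28.
  Visit 1.
  At 1: no right child.
Visit 22.
At 22: go right to 4.
  At 4: no left child.
  Visit 4.
  At 4: go right to 33.
    At 33: go left to 34.
      At 34: no left child.
      Visit 34.
      At 34: go right to 32.
        32 is a leaf — visit 32.
    Visit 33.
    At 33: no right child.

35, 28, 1, 22, 4, 34, 32, 33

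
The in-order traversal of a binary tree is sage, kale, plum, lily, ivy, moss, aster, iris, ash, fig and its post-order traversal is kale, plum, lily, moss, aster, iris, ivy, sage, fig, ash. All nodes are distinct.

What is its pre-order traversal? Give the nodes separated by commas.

The last element of post-order is the root; it splits in-order into left and right subtrees.
Root ash: left subtree has 8 nodes {sage, kale, plum, lily, ivy, moss, aster, iris}, right has 1 {fig}.
  Root sage: left subtree has 0 nodes { }, right has 7 {kale, plum, lily, ivy, moss, aster, iris}.
    Root ivy: left subtree has 3 nodes {kale, plum, lily}, right has 3 {moss, aster, iris}.
      Root lily: left subtree has 2 nodes {kale, plum}, right has 0 { }.
        Root plum: left subtree has 1 node {kale}, right has 0 { }.
      Root iris: left subtree has 2 nodes {moss, aster}, right has 0 { }.
        Root aster: left subtree has 1 node {moss}, right has 0 { }.

ash, sage, ivy, lily, plum, kale, iris, aster, moss, fig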